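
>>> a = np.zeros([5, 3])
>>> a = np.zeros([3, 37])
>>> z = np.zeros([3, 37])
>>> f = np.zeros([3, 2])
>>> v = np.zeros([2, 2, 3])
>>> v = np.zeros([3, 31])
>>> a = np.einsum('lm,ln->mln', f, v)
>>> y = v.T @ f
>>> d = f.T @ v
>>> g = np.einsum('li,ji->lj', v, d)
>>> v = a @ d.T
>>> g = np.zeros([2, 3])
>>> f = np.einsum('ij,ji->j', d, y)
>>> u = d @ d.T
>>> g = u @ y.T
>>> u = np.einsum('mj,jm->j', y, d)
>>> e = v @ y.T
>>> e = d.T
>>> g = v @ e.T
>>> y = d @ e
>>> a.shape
(2, 3, 31)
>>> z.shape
(3, 37)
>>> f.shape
(31,)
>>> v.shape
(2, 3, 2)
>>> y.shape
(2, 2)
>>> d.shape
(2, 31)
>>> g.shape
(2, 3, 31)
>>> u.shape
(2,)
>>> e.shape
(31, 2)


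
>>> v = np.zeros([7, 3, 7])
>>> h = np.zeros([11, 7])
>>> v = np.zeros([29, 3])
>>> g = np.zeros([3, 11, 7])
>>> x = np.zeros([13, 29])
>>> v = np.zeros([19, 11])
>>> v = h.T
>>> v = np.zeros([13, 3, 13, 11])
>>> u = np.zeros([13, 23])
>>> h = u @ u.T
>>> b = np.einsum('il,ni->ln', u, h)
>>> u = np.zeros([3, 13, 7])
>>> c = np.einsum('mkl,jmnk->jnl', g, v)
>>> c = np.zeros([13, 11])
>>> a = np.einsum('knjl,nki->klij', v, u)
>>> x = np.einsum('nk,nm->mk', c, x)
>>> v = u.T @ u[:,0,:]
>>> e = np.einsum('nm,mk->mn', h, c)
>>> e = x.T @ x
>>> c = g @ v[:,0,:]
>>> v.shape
(7, 13, 7)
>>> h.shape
(13, 13)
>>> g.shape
(3, 11, 7)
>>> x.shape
(29, 11)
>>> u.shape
(3, 13, 7)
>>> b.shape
(23, 13)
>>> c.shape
(3, 11, 7)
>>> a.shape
(13, 11, 7, 13)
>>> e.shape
(11, 11)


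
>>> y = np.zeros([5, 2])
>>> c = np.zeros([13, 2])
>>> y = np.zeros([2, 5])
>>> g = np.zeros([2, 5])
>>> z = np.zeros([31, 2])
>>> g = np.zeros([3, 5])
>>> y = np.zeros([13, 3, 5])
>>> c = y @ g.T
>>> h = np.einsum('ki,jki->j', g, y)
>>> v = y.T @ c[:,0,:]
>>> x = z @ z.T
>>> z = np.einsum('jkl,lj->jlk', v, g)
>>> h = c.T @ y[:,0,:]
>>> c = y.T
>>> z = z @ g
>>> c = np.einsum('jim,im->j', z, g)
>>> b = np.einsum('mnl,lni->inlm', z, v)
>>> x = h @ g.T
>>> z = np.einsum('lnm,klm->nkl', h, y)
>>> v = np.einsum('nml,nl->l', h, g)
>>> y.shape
(13, 3, 5)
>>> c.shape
(5,)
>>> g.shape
(3, 5)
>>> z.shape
(3, 13, 3)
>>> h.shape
(3, 3, 5)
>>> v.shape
(5,)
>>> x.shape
(3, 3, 3)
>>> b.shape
(3, 3, 5, 5)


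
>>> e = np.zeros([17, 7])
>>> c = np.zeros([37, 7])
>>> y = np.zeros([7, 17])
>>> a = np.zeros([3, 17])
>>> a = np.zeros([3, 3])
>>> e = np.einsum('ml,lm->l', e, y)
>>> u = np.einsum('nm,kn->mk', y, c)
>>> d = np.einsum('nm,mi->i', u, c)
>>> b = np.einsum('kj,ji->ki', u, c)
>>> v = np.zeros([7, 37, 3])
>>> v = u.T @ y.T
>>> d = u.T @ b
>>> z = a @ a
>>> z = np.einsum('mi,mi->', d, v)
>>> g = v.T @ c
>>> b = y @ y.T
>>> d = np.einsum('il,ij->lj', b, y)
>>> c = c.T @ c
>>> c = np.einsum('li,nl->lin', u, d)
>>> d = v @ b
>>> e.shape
(7,)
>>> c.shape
(17, 37, 7)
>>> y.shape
(7, 17)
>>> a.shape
(3, 3)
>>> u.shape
(17, 37)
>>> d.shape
(37, 7)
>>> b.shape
(7, 7)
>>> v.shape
(37, 7)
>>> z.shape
()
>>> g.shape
(7, 7)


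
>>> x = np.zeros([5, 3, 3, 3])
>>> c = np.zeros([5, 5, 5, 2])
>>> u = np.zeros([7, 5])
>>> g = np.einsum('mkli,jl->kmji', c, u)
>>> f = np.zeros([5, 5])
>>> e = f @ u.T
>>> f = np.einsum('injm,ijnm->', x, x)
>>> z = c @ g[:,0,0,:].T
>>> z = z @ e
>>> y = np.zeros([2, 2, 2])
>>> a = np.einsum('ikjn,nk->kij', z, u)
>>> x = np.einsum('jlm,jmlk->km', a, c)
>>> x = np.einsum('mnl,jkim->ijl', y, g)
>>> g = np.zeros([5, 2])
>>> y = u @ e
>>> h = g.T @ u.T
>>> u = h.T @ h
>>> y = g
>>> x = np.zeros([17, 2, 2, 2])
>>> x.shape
(17, 2, 2, 2)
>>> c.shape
(5, 5, 5, 2)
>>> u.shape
(7, 7)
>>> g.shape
(5, 2)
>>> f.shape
()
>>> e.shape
(5, 7)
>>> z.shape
(5, 5, 5, 7)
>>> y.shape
(5, 2)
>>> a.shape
(5, 5, 5)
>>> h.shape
(2, 7)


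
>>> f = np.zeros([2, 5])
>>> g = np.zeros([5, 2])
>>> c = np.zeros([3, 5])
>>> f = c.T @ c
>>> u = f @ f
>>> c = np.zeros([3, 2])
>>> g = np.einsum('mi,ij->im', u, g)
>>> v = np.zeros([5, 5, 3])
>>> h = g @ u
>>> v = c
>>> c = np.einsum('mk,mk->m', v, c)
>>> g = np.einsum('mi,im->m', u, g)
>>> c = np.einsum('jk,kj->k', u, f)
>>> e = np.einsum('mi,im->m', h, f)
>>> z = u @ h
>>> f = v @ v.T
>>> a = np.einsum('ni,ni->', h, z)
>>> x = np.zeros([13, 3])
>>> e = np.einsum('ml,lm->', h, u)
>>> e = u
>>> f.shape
(3, 3)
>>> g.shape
(5,)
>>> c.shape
(5,)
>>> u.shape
(5, 5)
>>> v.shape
(3, 2)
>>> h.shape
(5, 5)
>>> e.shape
(5, 5)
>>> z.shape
(5, 5)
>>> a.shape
()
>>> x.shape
(13, 3)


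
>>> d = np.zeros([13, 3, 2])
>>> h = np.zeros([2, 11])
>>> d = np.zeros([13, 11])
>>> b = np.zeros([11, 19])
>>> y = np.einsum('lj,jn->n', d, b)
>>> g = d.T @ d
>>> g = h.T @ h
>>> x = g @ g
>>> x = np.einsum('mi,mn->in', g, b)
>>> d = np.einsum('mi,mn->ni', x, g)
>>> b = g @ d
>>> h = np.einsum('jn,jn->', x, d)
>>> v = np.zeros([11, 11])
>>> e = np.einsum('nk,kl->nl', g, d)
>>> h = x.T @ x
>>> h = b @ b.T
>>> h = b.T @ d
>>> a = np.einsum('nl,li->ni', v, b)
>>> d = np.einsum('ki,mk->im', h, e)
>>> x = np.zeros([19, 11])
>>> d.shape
(19, 11)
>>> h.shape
(19, 19)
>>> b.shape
(11, 19)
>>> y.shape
(19,)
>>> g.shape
(11, 11)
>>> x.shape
(19, 11)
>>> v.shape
(11, 11)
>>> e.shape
(11, 19)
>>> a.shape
(11, 19)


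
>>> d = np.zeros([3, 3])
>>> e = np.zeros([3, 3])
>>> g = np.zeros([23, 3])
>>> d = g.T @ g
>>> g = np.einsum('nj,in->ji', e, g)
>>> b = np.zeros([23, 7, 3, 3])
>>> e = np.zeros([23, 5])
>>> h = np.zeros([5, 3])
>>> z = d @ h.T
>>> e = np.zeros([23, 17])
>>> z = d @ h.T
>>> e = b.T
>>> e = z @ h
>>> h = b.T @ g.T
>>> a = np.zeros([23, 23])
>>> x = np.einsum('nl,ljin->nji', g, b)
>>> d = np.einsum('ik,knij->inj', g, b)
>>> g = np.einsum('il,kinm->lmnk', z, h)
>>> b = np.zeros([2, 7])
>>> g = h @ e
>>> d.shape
(3, 7, 3)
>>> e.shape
(3, 3)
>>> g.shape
(3, 3, 7, 3)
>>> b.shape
(2, 7)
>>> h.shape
(3, 3, 7, 3)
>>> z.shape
(3, 5)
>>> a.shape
(23, 23)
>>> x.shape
(3, 7, 3)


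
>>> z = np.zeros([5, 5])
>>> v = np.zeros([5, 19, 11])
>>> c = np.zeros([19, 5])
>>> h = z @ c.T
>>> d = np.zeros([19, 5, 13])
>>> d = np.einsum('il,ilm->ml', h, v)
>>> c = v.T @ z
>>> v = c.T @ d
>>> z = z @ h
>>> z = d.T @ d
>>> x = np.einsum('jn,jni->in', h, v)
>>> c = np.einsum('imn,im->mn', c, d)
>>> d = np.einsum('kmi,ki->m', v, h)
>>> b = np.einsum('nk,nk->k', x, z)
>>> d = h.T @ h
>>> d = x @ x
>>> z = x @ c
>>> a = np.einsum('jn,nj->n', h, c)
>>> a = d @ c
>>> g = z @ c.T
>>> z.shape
(19, 5)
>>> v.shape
(5, 19, 19)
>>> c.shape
(19, 5)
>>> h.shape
(5, 19)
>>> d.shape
(19, 19)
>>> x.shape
(19, 19)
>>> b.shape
(19,)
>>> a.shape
(19, 5)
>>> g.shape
(19, 19)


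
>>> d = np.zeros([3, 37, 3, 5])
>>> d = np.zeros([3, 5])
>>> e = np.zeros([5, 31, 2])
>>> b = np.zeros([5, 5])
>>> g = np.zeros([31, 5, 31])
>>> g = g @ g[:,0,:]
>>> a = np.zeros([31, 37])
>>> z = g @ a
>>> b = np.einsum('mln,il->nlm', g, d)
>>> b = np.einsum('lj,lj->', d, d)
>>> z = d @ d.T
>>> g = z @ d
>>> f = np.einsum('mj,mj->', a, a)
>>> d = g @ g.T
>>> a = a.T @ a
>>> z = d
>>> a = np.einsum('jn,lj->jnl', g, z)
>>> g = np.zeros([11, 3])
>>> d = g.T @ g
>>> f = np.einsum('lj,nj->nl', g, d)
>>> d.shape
(3, 3)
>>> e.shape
(5, 31, 2)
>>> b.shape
()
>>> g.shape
(11, 3)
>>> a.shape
(3, 5, 3)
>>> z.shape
(3, 3)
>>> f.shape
(3, 11)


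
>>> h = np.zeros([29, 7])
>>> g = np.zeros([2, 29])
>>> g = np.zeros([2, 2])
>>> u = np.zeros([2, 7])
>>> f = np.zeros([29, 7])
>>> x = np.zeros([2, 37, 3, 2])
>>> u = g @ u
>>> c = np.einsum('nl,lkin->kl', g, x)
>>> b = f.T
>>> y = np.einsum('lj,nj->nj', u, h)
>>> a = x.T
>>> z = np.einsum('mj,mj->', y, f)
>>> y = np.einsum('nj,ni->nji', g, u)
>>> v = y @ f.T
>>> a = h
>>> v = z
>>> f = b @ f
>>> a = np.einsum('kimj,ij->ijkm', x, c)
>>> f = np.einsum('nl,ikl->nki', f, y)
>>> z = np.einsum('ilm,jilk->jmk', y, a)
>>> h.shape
(29, 7)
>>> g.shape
(2, 2)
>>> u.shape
(2, 7)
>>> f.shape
(7, 2, 2)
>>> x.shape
(2, 37, 3, 2)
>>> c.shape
(37, 2)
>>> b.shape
(7, 29)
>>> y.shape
(2, 2, 7)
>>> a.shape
(37, 2, 2, 3)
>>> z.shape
(37, 7, 3)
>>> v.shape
()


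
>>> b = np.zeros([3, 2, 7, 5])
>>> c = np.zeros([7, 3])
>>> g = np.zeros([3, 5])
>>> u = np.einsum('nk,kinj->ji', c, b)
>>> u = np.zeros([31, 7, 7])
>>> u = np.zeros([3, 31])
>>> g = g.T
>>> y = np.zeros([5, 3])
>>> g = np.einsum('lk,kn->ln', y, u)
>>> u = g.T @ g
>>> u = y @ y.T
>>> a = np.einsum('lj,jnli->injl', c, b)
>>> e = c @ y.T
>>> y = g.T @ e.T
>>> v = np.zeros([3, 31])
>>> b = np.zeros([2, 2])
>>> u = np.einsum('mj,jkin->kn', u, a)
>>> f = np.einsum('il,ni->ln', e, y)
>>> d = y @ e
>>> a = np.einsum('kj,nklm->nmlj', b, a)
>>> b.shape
(2, 2)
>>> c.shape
(7, 3)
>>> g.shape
(5, 31)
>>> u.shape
(2, 7)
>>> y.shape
(31, 7)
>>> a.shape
(5, 7, 3, 2)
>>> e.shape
(7, 5)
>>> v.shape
(3, 31)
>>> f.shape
(5, 31)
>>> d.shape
(31, 5)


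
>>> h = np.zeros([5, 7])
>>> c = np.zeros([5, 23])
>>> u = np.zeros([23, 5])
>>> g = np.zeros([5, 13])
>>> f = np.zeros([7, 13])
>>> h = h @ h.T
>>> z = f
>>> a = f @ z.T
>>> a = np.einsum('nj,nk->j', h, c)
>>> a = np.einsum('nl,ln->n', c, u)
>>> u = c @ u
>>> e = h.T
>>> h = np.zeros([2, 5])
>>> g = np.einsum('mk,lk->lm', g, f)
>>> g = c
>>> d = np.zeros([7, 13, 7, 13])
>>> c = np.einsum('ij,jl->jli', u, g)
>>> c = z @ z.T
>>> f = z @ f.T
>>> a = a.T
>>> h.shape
(2, 5)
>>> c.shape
(7, 7)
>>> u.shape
(5, 5)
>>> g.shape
(5, 23)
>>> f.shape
(7, 7)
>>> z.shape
(7, 13)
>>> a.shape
(5,)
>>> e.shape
(5, 5)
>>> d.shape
(7, 13, 7, 13)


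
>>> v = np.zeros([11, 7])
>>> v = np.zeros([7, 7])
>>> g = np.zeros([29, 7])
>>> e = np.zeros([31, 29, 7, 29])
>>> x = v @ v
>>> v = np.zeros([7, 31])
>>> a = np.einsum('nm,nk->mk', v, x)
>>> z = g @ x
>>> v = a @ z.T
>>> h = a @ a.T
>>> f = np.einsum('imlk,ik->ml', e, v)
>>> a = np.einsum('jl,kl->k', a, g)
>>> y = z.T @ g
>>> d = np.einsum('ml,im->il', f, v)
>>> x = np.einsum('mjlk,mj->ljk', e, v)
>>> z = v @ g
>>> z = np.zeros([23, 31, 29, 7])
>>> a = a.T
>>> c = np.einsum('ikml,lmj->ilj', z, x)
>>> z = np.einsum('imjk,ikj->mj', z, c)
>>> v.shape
(31, 29)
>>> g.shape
(29, 7)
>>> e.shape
(31, 29, 7, 29)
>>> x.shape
(7, 29, 29)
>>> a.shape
(29,)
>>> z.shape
(31, 29)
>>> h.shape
(31, 31)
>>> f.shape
(29, 7)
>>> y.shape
(7, 7)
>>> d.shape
(31, 7)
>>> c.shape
(23, 7, 29)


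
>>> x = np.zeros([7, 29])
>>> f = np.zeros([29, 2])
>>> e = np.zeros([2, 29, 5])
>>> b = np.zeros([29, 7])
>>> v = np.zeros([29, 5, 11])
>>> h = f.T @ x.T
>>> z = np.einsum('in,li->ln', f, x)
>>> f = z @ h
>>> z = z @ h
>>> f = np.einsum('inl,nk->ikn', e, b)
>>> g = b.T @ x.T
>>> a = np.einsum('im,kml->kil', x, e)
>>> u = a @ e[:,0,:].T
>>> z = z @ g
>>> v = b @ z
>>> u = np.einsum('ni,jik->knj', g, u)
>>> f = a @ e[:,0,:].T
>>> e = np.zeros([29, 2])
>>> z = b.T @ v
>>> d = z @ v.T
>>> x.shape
(7, 29)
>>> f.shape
(2, 7, 2)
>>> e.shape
(29, 2)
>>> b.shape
(29, 7)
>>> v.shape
(29, 7)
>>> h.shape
(2, 7)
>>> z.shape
(7, 7)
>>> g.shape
(7, 7)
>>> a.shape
(2, 7, 5)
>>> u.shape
(2, 7, 2)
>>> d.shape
(7, 29)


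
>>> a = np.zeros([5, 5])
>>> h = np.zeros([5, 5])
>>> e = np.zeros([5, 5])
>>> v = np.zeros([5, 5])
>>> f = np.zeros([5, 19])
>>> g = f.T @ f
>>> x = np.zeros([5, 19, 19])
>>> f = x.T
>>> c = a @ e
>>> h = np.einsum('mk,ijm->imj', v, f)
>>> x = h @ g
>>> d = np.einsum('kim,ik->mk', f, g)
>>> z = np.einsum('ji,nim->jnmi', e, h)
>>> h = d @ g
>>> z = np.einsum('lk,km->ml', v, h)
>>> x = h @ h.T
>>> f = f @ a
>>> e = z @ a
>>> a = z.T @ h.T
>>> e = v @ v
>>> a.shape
(5, 5)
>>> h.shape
(5, 19)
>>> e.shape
(5, 5)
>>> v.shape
(5, 5)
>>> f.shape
(19, 19, 5)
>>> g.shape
(19, 19)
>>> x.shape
(5, 5)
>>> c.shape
(5, 5)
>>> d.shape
(5, 19)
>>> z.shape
(19, 5)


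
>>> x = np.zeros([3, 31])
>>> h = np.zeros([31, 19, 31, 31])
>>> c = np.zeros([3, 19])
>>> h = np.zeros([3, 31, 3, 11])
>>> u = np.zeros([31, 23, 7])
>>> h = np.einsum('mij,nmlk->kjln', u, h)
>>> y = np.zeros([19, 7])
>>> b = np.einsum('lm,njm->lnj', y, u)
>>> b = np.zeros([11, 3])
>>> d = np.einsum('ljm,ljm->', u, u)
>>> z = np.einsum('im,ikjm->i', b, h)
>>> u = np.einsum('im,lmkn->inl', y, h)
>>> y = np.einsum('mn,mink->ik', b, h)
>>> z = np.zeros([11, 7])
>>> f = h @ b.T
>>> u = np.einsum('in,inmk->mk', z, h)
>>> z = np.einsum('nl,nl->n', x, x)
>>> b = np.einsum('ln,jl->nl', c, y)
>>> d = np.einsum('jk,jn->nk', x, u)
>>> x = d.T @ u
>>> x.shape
(31, 3)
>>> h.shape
(11, 7, 3, 3)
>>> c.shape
(3, 19)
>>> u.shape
(3, 3)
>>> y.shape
(7, 3)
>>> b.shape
(19, 3)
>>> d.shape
(3, 31)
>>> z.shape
(3,)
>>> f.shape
(11, 7, 3, 11)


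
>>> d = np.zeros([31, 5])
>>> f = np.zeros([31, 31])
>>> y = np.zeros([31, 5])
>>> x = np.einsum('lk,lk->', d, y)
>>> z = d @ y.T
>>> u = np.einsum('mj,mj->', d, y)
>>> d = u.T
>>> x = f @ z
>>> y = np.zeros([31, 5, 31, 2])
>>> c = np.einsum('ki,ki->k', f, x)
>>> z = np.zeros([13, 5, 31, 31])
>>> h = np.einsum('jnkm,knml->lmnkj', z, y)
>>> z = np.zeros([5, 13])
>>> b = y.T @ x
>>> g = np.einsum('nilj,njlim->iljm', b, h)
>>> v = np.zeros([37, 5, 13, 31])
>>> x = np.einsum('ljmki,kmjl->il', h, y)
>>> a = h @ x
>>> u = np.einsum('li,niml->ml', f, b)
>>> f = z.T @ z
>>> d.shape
()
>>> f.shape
(13, 13)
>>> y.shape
(31, 5, 31, 2)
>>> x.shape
(13, 2)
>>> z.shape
(5, 13)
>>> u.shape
(5, 31)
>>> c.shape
(31,)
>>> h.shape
(2, 31, 5, 31, 13)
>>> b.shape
(2, 31, 5, 31)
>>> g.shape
(31, 5, 31, 13)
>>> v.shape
(37, 5, 13, 31)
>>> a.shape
(2, 31, 5, 31, 2)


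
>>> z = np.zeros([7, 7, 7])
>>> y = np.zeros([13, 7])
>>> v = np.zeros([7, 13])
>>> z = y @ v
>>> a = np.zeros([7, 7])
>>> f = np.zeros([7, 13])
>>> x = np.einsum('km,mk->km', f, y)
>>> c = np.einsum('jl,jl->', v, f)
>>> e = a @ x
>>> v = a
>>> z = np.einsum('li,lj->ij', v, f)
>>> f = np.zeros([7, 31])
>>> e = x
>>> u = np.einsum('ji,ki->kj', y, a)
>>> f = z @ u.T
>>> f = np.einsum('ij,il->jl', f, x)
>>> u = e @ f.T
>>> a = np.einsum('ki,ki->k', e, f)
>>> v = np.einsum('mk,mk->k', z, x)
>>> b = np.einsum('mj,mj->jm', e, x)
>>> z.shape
(7, 13)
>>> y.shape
(13, 7)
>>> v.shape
(13,)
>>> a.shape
(7,)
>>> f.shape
(7, 13)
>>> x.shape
(7, 13)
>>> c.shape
()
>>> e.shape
(7, 13)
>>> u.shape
(7, 7)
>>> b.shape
(13, 7)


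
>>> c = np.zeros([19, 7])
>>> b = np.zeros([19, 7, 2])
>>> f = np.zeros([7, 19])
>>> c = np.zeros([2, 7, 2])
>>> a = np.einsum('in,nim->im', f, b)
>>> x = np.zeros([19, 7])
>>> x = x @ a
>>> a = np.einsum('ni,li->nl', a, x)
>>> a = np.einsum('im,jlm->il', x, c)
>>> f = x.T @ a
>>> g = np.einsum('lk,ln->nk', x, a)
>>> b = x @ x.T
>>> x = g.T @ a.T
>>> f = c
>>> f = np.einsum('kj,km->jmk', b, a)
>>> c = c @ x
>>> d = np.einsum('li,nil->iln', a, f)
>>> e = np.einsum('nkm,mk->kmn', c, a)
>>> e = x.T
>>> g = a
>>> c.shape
(2, 7, 19)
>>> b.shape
(19, 19)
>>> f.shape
(19, 7, 19)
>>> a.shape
(19, 7)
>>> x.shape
(2, 19)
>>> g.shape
(19, 7)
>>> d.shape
(7, 19, 19)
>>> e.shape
(19, 2)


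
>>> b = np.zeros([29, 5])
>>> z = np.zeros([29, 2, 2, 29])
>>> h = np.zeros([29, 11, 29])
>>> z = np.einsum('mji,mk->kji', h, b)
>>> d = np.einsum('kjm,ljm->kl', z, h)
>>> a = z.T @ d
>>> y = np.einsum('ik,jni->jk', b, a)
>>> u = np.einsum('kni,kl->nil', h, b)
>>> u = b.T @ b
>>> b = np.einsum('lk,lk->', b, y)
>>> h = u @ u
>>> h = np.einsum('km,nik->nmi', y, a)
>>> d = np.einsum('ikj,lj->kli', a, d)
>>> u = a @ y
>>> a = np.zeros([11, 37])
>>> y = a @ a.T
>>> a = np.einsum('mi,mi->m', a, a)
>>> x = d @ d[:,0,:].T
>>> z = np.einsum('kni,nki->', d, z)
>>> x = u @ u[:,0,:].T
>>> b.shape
()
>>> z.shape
()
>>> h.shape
(29, 5, 11)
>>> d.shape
(11, 5, 29)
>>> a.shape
(11,)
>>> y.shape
(11, 11)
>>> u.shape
(29, 11, 5)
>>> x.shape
(29, 11, 29)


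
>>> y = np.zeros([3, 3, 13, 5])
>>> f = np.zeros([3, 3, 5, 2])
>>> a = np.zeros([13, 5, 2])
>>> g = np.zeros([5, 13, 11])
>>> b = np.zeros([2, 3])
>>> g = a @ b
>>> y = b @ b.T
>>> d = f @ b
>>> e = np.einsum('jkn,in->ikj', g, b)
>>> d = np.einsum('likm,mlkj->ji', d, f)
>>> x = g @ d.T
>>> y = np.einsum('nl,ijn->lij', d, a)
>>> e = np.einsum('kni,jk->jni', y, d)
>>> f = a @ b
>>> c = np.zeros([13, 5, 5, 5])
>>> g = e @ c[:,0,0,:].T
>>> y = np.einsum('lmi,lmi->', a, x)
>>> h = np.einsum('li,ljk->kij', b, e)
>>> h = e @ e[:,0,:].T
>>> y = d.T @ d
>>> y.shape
(3, 3)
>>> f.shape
(13, 5, 3)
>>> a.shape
(13, 5, 2)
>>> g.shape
(2, 13, 13)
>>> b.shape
(2, 3)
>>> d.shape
(2, 3)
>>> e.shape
(2, 13, 5)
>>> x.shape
(13, 5, 2)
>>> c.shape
(13, 5, 5, 5)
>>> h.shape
(2, 13, 2)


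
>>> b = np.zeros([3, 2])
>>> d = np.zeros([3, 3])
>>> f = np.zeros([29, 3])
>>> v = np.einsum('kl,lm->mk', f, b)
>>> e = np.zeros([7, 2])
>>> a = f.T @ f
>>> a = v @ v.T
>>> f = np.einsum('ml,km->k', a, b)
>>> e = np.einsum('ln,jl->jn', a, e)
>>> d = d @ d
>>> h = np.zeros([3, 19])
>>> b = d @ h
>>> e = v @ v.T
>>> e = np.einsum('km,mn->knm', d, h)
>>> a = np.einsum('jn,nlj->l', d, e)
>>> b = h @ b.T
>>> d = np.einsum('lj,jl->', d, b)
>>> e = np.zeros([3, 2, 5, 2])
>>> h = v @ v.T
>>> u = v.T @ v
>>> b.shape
(3, 3)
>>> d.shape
()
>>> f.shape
(3,)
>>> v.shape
(2, 29)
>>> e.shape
(3, 2, 5, 2)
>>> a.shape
(19,)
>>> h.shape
(2, 2)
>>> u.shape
(29, 29)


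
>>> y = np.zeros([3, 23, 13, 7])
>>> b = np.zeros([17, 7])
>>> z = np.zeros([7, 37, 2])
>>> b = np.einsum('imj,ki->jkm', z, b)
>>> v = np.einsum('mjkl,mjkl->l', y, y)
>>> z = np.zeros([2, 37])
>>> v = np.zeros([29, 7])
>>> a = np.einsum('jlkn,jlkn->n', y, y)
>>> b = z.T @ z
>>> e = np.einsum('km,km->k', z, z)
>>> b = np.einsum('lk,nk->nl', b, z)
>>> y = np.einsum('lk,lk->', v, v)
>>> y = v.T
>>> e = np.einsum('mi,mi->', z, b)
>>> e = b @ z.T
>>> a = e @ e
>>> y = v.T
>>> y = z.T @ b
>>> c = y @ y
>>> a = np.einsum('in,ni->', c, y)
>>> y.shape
(37, 37)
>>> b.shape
(2, 37)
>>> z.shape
(2, 37)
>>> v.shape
(29, 7)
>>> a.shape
()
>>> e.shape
(2, 2)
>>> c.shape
(37, 37)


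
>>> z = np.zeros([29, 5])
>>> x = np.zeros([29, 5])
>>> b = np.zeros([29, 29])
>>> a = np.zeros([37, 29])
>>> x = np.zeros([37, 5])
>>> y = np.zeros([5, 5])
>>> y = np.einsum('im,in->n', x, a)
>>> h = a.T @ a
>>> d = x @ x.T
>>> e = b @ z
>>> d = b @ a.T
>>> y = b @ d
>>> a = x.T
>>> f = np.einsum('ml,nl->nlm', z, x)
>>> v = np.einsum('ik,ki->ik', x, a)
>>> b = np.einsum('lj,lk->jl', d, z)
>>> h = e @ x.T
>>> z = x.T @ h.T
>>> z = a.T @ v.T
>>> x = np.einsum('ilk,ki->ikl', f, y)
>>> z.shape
(37, 37)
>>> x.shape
(37, 29, 5)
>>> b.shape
(37, 29)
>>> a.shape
(5, 37)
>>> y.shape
(29, 37)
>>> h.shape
(29, 37)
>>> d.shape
(29, 37)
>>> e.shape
(29, 5)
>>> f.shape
(37, 5, 29)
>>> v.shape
(37, 5)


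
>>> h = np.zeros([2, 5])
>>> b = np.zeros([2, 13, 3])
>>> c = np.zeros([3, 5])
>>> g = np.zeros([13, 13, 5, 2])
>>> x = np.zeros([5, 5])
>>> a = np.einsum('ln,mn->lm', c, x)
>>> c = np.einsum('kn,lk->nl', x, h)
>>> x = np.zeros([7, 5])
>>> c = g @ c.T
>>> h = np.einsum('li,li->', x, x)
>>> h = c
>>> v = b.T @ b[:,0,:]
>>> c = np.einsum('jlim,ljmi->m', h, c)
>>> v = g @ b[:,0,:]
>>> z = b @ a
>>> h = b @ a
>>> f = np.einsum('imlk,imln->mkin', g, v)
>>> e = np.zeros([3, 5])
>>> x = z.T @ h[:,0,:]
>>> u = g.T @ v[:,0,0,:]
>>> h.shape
(2, 13, 5)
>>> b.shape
(2, 13, 3)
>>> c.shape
(5,)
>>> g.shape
(13, 13, 5, 2)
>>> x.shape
(5, 13, 5)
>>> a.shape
(3, 5)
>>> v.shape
(13, 13, 5, 3)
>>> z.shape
(2, 13, 5)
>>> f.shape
(13, 2, 13, 3)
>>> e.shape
(3, 5)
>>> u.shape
(2, 5, 13, 3)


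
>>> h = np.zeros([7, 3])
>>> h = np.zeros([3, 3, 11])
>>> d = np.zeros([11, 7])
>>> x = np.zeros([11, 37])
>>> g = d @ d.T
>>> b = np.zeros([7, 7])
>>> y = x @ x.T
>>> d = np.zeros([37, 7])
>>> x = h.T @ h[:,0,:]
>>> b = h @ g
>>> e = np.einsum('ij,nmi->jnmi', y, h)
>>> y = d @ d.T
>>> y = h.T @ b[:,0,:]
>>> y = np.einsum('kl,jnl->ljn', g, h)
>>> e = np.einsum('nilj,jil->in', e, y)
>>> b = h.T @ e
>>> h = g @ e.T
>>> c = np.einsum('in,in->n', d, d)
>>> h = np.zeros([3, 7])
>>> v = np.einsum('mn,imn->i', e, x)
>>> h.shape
(3, 7)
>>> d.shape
(37, 7)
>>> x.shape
(11, 3, 11)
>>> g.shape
(11, 11)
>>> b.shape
(11, 3, 11)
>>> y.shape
(11, 3, 3)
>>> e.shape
(3, 11)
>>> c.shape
(7,)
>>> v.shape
(11,)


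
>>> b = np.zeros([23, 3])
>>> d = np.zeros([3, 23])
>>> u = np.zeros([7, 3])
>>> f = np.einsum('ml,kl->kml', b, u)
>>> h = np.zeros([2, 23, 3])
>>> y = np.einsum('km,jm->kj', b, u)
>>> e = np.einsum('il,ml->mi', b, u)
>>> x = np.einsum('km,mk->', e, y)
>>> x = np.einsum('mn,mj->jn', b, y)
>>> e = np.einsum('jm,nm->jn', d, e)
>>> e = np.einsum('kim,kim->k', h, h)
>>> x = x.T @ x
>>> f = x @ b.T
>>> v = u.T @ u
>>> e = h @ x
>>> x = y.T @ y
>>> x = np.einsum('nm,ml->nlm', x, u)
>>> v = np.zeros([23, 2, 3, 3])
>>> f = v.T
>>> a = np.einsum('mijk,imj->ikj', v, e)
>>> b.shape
(23, 3)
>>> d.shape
(3, 23)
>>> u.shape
(7, 3)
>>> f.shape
(3, 3, 2, 23)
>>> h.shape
(2, 23, 3)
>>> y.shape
(23, 7)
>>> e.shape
(2, 23, 3)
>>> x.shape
(7, 3, 7)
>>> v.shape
(23, 2, 3, 3)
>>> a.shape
(2, 3, 3)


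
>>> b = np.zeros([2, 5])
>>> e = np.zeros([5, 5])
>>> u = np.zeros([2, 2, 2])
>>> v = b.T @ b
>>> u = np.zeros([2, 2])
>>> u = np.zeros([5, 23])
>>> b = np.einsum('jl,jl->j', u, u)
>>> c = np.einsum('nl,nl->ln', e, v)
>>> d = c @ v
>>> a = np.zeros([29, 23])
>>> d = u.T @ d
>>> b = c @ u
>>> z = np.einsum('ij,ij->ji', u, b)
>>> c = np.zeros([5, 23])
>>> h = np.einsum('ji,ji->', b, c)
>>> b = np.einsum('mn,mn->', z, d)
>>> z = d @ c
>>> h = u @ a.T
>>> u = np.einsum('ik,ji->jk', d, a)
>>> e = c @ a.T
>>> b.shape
()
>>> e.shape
(5, 29)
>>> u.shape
(29, 5)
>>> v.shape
(5, 5)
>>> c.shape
(5, 23)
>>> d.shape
(23, 5)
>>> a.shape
(29, 23)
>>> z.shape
(23, 23)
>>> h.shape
(5, 29)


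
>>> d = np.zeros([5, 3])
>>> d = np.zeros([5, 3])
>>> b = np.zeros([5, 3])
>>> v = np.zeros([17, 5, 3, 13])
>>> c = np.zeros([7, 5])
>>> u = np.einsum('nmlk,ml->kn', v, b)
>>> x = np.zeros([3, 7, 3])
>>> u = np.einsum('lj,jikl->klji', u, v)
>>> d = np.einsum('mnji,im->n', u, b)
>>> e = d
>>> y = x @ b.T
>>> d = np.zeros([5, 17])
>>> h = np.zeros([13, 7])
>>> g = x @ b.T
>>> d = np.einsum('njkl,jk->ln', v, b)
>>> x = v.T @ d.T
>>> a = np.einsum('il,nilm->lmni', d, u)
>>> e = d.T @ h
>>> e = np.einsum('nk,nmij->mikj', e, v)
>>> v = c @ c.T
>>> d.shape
(13, 17)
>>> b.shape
(5, 3)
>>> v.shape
(7, 7)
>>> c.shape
(7, 5)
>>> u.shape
(3, 13, 17, 5)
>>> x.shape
(13, 3, 5, 13)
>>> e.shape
(5, 3, 7, 13)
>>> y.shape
(3, 7, 5)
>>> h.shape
(13, 7)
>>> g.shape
(3, 7, 5)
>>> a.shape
(17, 5, 3, 13)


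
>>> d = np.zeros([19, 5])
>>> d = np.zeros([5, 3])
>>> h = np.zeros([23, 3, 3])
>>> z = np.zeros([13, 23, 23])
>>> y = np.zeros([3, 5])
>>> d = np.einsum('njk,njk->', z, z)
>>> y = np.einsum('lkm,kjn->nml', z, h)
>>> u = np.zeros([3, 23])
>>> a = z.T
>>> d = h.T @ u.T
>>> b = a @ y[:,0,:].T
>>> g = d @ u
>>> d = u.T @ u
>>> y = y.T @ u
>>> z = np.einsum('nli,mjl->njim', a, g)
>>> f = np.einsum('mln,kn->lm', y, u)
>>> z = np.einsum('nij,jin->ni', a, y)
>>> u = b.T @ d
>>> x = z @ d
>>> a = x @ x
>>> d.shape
(23, 23)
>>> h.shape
(23, 3, 3)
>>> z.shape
(23, 23)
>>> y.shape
(13, 23, 23)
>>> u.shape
(3, 23, 23)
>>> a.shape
(23, 23)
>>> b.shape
(23, 23, 3)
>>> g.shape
(3, 3, 23)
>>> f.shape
(23, 13)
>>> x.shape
(23, 23)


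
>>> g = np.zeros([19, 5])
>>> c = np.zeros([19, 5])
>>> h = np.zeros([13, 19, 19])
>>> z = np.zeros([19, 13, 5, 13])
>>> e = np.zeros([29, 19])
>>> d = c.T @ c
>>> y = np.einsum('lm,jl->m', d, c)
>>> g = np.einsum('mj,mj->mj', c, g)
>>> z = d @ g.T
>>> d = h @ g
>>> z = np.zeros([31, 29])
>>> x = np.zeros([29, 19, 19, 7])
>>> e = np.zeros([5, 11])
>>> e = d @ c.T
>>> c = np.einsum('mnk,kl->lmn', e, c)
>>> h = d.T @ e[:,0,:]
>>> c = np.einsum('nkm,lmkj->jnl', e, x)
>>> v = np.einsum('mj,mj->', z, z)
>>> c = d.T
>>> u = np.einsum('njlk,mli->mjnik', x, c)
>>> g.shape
(19, 5)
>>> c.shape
(5, 19, 13)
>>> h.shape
(5, 19, 19)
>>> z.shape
(31, 29)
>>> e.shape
(13, 19, 19)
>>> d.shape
(13, 19, 5)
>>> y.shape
(5,)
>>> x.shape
(29, 19, 19, 7)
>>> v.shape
()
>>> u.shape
(5, 19, 29, 13, 7)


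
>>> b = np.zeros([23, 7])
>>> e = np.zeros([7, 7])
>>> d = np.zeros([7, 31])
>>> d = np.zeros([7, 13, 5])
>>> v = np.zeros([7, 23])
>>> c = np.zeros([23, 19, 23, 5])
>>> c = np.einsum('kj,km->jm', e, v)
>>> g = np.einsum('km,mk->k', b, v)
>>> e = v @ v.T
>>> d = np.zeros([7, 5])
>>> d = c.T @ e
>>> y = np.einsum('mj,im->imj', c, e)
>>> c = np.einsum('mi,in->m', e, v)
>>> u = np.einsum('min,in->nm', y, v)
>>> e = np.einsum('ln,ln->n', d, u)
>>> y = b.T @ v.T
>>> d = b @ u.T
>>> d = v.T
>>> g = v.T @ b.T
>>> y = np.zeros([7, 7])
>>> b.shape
(23, 7)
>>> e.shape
(7,)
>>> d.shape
(23, 7)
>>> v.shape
(7, 23)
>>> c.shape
(7,)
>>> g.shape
(23, 23)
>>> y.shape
(7, 7)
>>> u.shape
(23, 7)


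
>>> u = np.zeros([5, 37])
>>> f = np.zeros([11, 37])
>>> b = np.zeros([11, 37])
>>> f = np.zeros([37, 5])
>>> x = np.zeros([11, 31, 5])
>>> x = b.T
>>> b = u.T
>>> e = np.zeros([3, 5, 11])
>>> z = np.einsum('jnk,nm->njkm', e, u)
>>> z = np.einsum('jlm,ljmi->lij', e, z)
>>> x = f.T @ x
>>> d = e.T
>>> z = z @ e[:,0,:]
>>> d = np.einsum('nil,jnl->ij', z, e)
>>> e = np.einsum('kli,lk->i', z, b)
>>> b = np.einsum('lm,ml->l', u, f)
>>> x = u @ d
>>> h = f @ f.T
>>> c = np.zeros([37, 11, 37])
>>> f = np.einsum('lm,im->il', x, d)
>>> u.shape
(5, 37)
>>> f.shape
(37, 5)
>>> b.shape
(5,)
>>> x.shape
(5, 3)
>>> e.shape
(11,)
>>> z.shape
(5, 37, 11)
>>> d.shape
(37, 3)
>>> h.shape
(37, 37)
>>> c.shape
(37, 11, 37)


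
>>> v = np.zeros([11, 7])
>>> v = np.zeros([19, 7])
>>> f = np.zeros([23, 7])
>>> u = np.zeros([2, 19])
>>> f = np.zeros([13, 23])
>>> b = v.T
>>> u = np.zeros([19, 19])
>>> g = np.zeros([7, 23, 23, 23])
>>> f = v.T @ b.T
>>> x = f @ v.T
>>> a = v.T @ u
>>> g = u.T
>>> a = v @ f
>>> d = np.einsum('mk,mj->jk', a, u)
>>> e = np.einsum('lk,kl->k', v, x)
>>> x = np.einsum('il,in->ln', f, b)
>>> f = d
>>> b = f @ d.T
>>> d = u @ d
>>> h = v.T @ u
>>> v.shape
(19, 7)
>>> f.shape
(19, 7)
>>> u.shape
(19, 19)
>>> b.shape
(19, 19)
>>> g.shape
(19, 19)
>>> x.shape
(7, 19)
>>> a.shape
(19, 7)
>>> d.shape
(19, 7)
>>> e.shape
(7,)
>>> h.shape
(7, 19)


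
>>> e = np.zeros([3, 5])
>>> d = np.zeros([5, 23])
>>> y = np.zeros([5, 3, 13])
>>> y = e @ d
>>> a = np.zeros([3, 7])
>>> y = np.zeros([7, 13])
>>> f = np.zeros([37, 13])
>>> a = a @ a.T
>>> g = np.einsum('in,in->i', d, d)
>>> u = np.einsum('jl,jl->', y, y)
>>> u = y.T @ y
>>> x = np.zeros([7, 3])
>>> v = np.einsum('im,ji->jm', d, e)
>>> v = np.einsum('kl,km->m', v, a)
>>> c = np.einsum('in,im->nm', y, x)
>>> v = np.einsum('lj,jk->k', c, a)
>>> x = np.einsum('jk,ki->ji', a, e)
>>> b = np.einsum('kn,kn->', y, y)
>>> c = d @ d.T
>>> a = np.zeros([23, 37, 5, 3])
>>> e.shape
(3, 5)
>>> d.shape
(5, 23)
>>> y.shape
(7, 13)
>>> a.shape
(23, 37, 5, 3)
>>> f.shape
(37, 13)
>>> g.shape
(5,)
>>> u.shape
(13, 13)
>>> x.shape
(3, 5)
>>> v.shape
(3,)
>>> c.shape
(5, 5)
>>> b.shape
()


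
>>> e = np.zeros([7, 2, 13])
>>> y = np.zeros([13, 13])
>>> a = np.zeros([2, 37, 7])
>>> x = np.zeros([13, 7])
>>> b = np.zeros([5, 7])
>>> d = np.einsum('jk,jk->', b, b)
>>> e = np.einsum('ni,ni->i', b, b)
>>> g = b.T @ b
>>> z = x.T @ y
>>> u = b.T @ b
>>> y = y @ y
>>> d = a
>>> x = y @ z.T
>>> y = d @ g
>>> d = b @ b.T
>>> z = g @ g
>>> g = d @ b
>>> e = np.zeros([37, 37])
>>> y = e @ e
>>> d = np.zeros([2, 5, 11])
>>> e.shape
(37, 37)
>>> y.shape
(37, 37)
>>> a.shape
(2, 37, 7)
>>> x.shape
(13, 7)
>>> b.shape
(5, 7)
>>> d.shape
(2, 5, 11)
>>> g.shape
(5, 7)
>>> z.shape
(7, 7)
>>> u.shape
(7, 7)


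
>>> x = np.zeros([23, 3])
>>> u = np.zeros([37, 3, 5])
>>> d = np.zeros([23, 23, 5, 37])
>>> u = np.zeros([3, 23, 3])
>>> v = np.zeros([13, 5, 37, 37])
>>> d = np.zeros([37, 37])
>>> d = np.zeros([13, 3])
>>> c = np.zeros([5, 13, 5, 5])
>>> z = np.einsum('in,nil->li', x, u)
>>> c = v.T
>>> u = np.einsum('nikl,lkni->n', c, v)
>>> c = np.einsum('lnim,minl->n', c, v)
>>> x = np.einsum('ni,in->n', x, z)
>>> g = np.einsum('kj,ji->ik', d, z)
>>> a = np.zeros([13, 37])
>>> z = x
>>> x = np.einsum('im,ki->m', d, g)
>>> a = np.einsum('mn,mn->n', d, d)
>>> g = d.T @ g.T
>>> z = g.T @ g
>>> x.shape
(3,)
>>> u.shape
(37,)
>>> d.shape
(13, 3)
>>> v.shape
(13, 5, 37, 37)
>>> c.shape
(37,)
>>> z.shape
(23, 23)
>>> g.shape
(3, 23)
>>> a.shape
(3,)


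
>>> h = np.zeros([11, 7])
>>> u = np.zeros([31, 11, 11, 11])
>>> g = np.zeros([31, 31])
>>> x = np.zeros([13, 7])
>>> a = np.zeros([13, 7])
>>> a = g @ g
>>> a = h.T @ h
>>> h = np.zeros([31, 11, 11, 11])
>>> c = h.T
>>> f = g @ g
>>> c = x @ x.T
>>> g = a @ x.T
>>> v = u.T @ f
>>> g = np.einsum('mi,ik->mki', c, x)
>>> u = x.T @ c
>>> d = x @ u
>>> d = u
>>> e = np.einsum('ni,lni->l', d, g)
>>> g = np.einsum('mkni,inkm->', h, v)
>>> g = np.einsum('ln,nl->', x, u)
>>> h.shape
(31, 11, 11, 11)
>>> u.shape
(7, 13)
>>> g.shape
()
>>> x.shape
(13, 7)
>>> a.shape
(7, 7)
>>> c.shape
(13, 13)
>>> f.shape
(31, 31)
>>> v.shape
(11, 11, 11, 31)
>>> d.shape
(7, 13)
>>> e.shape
(13,)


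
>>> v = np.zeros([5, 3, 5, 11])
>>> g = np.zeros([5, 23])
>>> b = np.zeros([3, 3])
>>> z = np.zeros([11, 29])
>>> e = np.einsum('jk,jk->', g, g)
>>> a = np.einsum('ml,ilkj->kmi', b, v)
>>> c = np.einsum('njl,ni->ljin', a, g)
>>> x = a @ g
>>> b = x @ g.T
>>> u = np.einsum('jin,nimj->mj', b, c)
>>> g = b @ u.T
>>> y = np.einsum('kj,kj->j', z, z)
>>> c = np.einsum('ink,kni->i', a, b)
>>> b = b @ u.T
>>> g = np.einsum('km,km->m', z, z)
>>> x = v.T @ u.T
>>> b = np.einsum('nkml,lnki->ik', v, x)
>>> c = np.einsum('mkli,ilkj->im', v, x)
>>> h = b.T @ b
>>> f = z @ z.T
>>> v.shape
(5, 3, 5, 11)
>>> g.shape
(29,)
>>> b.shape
(23, 3)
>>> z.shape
(11, 29)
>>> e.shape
()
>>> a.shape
(5, 3, 5)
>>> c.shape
(11, 5)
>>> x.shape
(11, 5, 3, 23)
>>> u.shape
(23, 5)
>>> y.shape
(29,)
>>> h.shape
(3, 3)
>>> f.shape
(11, 11)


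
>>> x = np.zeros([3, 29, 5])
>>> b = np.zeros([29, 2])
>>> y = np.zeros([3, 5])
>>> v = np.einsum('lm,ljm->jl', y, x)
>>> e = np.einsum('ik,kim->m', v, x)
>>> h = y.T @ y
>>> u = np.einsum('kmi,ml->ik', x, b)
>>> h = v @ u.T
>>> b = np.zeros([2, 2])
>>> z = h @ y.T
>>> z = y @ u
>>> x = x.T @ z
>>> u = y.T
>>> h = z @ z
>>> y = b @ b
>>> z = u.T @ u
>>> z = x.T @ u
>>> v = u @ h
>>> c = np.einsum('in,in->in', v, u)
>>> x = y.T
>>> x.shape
(2, 2)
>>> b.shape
(2, 2)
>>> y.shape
(2, 2)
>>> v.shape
(5, 3)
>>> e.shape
(5,)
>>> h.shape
(3, 3)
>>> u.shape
(5, 3)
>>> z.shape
(3, 29, 3)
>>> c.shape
(5, 3)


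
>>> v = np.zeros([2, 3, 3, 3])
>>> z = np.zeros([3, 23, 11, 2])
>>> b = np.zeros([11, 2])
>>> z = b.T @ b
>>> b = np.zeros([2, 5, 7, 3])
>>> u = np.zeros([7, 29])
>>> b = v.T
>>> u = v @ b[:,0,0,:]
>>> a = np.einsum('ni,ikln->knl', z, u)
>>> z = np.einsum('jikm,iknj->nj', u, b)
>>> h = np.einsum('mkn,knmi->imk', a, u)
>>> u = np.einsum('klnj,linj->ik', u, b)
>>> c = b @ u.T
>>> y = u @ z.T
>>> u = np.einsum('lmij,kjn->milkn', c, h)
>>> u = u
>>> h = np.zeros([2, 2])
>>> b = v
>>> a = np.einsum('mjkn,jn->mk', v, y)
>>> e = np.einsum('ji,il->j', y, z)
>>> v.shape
(2, 3, 3, 3)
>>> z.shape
(3, 2)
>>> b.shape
(2, 3, 3, 3)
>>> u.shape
(3, 3, 3, 2, 2)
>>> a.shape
(2, 3)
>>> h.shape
(2, 2)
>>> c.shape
(3, 3, 3, 3)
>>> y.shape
(3, 3)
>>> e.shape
(3,)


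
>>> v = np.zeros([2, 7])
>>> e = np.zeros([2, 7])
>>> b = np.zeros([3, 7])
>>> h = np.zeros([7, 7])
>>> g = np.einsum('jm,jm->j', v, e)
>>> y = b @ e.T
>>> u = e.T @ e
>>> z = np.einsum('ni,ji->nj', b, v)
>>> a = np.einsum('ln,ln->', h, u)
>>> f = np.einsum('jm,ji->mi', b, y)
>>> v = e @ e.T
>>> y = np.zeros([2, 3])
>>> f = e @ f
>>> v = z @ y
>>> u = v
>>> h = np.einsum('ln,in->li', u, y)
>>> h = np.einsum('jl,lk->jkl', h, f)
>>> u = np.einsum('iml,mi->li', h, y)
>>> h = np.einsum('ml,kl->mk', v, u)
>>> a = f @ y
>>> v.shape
(3, 3)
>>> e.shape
(2, 7)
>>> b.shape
(3, 7)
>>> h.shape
(3, 2)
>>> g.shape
(2,)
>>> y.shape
(2, 3)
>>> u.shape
(2, 3)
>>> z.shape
(3, 2)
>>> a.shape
(2, 3)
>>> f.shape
(2, 2)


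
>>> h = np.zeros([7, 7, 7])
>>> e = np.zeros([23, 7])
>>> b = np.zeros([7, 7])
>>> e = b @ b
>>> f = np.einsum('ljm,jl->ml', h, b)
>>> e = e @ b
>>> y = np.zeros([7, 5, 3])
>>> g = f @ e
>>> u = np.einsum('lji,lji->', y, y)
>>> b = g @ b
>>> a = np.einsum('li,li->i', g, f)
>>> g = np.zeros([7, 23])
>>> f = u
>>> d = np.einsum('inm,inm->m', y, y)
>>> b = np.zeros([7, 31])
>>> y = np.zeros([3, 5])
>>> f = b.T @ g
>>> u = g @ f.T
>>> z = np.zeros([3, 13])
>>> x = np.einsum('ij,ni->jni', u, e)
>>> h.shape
(7, 7, 7)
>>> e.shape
(7, 7)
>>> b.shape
(7, 31)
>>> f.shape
(31, 23)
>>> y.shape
(3, 5)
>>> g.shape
(7, 23)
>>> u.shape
(7, 31)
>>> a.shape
(7,)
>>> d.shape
(3,)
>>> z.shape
(3, 13)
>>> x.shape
(31, 7, 7)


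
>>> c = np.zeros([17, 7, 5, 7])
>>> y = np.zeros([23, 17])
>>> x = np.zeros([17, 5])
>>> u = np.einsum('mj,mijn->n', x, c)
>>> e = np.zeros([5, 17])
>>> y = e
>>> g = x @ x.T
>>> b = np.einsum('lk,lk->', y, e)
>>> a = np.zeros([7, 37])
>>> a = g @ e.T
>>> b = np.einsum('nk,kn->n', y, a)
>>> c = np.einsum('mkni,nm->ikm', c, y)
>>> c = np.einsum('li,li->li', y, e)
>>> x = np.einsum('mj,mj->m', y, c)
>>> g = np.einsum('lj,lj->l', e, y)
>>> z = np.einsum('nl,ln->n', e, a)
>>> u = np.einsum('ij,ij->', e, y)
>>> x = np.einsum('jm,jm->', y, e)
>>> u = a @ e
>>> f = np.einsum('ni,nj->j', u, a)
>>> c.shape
(5, 17)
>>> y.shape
(5, 17)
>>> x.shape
()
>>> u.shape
(17, 17)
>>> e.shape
(5, 17)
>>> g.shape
(5,)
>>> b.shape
(5,)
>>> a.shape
(17, 5)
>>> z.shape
(5,)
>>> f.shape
(5,)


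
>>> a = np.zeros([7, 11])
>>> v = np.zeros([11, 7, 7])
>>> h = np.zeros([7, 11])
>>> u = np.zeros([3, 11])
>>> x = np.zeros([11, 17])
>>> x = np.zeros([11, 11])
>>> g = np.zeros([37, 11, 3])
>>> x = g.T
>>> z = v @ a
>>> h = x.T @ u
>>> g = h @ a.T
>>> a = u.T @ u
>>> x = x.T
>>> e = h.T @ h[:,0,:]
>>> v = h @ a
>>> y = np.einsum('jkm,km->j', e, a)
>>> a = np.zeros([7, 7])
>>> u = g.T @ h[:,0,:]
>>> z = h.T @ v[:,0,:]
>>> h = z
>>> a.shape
(7, 7)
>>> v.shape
(37, 11, 11)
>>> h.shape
(11, 11, 11)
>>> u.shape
(7, 11, 11)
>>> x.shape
(37, 11, 3)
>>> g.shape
(37, 11, 7)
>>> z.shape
(11, 11, 11)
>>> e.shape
(11, 11, 11)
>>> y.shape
(11,)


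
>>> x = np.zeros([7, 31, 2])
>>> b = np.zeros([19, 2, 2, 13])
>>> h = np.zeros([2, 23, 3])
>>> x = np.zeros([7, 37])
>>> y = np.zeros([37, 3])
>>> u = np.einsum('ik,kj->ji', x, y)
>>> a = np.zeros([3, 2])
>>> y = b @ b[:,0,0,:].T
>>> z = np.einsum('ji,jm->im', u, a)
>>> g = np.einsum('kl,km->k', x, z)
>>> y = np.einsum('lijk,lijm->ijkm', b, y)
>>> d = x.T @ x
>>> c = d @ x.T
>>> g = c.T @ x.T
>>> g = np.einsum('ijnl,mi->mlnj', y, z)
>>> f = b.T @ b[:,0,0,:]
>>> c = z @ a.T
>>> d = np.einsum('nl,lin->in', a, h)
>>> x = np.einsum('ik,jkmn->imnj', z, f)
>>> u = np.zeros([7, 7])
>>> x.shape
(7, 2, 13, 13)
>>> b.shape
(19, 2, 2, 13)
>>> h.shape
(2, 23, 3)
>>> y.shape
(2, 2, 13, 19)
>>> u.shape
(7, 7)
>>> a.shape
(3, 2)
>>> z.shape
(7, 2)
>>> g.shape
(7, 19, 13, 2)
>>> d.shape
(23, 3)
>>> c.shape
(7, 3)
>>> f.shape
(13, 2, 2, 13)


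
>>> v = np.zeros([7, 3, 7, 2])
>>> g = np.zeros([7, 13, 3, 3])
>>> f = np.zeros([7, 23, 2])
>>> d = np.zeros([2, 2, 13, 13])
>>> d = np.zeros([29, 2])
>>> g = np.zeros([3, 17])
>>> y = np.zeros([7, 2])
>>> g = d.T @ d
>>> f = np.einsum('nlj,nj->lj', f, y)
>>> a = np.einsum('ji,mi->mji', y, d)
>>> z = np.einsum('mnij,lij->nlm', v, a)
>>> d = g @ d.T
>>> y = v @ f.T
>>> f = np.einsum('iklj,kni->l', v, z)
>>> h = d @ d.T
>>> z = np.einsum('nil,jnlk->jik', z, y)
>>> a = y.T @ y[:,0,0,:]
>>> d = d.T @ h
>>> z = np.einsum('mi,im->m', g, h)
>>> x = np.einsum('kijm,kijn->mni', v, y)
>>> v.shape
(7, 3, 7, 2)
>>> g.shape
(2, 2)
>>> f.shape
(7,)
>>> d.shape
(29, 2)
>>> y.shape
(7, 3, 7, 23)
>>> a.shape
(23, 7, 3, 23)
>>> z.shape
(2,)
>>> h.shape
(2, 2)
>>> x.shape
(2, 23, 3)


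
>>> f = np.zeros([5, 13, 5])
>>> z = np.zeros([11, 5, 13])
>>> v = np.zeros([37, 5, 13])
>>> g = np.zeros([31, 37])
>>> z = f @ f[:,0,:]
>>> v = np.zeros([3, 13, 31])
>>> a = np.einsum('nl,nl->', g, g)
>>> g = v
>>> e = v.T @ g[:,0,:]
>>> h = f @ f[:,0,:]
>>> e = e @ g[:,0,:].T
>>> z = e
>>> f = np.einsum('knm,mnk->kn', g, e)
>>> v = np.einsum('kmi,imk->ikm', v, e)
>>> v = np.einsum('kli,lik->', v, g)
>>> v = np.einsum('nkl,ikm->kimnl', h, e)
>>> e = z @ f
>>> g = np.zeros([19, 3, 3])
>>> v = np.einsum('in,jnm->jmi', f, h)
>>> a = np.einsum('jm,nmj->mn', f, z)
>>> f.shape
(3, 13)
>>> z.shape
(31, 13, 3)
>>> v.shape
(5, 5, 3)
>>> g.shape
(19, 3, 3)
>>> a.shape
(13, 31)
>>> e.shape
(31, 13, 13)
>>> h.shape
(5, 13, 5)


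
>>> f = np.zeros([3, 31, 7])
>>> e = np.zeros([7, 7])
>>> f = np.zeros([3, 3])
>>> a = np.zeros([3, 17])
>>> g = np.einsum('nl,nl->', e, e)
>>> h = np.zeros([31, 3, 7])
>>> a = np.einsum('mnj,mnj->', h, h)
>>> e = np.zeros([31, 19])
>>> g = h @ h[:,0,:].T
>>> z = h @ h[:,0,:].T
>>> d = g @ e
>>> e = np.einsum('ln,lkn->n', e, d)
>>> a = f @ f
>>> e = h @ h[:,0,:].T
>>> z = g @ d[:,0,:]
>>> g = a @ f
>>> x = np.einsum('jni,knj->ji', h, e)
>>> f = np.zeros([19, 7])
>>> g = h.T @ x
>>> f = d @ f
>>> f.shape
(31, 3, 7)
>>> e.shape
(31, 3, 31)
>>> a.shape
(3, 3)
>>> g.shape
(7, 3, 7)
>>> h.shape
(31, 3, 7)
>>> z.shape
(31, 3, 19)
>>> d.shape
(31, 3, 19)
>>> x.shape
(31, 7)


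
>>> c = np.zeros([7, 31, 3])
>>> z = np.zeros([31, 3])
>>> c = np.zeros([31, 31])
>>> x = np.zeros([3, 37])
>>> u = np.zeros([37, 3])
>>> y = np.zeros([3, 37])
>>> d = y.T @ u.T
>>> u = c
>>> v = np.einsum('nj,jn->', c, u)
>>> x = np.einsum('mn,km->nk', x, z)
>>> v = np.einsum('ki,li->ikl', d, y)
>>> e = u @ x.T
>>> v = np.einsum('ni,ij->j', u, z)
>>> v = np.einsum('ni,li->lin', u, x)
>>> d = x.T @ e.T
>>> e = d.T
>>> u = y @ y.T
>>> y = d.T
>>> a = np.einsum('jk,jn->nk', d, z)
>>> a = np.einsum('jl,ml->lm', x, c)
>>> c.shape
(31, 31)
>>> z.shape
(31, 3)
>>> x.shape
(37, 31)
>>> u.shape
(3, 3)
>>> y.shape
(31, 31)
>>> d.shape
(31, 31)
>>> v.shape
(37, 31, 31)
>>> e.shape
(31, 31)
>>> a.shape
(31, 31)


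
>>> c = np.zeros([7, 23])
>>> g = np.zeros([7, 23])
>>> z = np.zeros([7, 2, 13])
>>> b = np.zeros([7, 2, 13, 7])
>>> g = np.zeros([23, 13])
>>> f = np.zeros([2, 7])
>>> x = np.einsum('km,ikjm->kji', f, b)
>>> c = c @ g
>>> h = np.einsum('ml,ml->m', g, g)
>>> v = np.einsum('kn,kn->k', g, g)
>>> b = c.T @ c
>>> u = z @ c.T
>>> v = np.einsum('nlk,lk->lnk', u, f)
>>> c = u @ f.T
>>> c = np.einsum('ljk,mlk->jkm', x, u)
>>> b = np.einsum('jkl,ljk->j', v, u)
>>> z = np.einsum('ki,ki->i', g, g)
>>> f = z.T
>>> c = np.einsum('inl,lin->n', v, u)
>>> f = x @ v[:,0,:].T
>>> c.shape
(7,)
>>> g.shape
(23, 13)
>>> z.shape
(13,)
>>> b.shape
(2,)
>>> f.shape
(2, 13, 2)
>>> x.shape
(2, 13, 7)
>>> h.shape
(23,)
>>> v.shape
(2, 7, 7)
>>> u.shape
(7, 2, 7)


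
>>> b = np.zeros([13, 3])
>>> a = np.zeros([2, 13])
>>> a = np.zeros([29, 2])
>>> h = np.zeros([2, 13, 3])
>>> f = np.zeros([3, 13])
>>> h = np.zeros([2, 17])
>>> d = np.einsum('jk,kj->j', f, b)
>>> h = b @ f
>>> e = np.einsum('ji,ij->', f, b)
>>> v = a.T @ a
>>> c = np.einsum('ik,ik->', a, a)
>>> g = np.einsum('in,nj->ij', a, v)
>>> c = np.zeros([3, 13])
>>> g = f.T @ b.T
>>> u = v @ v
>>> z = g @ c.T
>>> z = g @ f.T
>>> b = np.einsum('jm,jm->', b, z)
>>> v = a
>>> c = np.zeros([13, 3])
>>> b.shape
()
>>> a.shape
(29, 2)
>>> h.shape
(13, 13)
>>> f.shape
(3, 13)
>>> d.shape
(3,)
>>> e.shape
()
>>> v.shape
(29, 2)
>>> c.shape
(13, 3)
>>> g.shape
(13, 13)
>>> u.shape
(2, 2)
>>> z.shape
(13, 3)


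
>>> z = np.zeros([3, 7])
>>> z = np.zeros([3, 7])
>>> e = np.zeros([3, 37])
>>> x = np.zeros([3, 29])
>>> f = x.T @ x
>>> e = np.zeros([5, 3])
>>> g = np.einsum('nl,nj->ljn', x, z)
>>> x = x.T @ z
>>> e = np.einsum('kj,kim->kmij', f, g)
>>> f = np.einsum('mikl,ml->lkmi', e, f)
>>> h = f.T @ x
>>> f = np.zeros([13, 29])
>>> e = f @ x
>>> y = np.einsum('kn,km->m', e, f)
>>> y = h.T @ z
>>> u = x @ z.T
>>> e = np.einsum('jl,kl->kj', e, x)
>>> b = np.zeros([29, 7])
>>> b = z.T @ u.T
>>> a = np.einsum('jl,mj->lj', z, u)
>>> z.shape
(3, 7)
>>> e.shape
(29, 13)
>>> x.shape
(29, 7)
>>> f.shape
(13, 29)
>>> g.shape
(29, 7, 3)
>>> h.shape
(3, 29, 7, 7)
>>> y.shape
(7, 7, 29, 7)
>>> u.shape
(29, 3)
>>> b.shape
(7, 29)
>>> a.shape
(7, 3)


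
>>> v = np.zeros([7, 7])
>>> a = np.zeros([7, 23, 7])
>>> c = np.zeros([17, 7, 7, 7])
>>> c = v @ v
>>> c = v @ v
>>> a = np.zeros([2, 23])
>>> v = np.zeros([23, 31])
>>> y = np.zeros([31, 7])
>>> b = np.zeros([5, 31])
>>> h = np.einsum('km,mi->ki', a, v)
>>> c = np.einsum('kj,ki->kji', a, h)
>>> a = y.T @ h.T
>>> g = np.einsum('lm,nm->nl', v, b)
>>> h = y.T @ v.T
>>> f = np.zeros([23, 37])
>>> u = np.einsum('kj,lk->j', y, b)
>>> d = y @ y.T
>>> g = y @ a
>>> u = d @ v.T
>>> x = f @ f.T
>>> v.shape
(23, 31)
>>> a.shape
(7, 2)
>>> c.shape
(2, 23, 31)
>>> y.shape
(31, 7)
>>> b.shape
(5, 31)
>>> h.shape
(7, 23)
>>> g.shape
(31, 2)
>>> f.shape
(23, 37)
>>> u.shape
(31, 23)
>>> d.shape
(31, 31)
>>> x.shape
(23, 23)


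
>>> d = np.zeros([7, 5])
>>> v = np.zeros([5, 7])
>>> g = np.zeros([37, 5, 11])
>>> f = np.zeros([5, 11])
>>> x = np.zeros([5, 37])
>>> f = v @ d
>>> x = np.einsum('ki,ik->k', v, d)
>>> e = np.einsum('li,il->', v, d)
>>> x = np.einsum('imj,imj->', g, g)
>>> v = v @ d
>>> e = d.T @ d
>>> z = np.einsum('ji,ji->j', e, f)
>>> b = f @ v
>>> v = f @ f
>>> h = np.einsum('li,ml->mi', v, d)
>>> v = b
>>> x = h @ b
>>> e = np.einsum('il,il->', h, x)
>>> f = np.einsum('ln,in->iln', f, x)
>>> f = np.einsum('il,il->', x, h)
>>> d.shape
(7, 5)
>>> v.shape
(5, 5)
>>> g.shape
(37, 5, 11)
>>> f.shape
()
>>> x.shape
(7, 5)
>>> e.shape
()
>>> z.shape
(5,)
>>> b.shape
(5, 5)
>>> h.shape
(7, 5)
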